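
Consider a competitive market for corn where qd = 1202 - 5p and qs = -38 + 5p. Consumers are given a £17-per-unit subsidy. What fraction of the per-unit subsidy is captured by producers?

Producer share = 0.5

Pre-subsidy: 1202 - 5p = -38 + 5p gives p* = 124, q* = 582.
With the rebate, buyers effectively pay pb = ps − 17, where ps is the price sellers receive.
Demand in terms of ps becomes qd = 1202 − 5(ps − 17) = 1287 - 5ps. Setting this equal to supply: 1287 - 5ps = -38 + 5ps, so ps = 132.5.
Buyers pay pb = 132.5 − 17 = 115.5; q' = -38 + 5·132.5 = 624.5.
Buyers' price falls by p* − pb = 124 − 115.5 = 8.5; sellers' price rises by ps − p* = 132.5 − 124 = 8.5.
So producers capture 8.5/17 = 0.5 of each unit of subsidy.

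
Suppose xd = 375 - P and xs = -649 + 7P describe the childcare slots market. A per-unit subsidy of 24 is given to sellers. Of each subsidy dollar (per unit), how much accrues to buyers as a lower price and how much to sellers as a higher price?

Pre-subsidy: 375 - P = -649 + 7P gives P* = 128, x* = 247.
With the subsidy, sellers receive Ps = Pb + 24 for each unit, where Pb is the price buyers pay.
Supply in terms of Pb becomes xs = -649 + 7(Pb + 24) = -481 + 7Pb. Setting this equal to demand: 375 - Pb = -481 + 7Pb, so Pb = 107.
Sellers receive Ps = 107 + 24 = 131; x' = 375 − 1·107 = 268.
Buyers' price falls by P* − Pb = 128 − 107 = 21; sellers' price rises by Ps − P* = 131 − 128 = 3.

Buyers gain 21 per unit; sellers gain 3 per unit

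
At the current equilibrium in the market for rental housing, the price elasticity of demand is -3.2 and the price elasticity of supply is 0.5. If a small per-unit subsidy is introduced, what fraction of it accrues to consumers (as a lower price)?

For a small subsidy around the equilibrium, the benefit split depends on the relative slopes, which at a point are proportional to the elasticities.
Buyer share = εs/(εs + |εd|) = 0.5/(0.5 + 3.2) = 5/37; seller share = |εd|/(εs + |εd|) = 32/37.

Consumer share = 5/37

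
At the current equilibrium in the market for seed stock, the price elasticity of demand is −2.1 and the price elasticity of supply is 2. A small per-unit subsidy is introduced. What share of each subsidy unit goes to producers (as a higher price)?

Producer share = 21/41

For a small subsidy around the equilibrium, the benefit split depends on the relative slopes, which at a point are proportional to the elasticities.
Buyer share = εs/(εs + |εd|) = 2/(2 + 2.1) = 20/41; seller share = |εd|/(εs + |εd|) = 21/41.
So producers capture 21/41 of the subsidy.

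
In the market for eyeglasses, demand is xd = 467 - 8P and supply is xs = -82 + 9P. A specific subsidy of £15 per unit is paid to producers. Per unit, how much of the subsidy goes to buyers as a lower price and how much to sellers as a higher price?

Buyers gain 135/17 per unit; sellers gain 120/17 per unit

Pre-subsidy: 467 - 8P = -82 + 9P gives P* = 549/17, x* = 3547/17.
With the subsidy, sellers receive Ps = Pb + 15 for each unit, where Pb is the price buyers pay.
Supply in terms of Pb becomes xs = -82 + 9(Pb + 15) = 53 + 9Pb. Setting this equal to demand: 467 - 8Pb = 53 + 9Pb, so Pb = 414/17.
Sellers receive Ps = 414/17 + 15 = 669/17; x' = 467 − 8·(414/17) = 4627/17.
Buyers' price falls by P* − Pb = 549/17 − 414/17 = 135/17; sellers' price rises by Ps − P* = 669/17 − 549/17 = 120/17.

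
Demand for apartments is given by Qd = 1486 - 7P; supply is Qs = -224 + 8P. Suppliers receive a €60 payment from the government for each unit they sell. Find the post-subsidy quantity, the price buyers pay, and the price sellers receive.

Pre-subsidy: 1486 - 7P = -224 + 8P gives P* = 114, Q* = 688.
With the subsidy, sellers receive Ps = Pb + 60 for each unit, where Pb is the price buyers pay.
Supply in terms of Pb becomes Qs = -224 + 8(Pb + 60) = 256 + 8Pb. Setting this equal to demand: 1486 - 7Pb = 256 + 8Pb, so Pb = 82.
Sellers receive Ps = 82 + 60 = 142; Q' = 1486 − 7·82 = 912.

Q' = 912; buyers pay €82; sellers receive €142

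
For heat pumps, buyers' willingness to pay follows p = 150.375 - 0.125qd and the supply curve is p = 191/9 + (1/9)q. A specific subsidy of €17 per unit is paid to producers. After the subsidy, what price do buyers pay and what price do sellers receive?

Pre-subsidy: 150.375 - 0.125q = 191/9 + (1/9)q gives q* = 547 and p* = 82.
With the subsidy, sellers receive ps = pb + 17 for each unit, where pb is the price buyers pay.
On the curves, pb = 150.375 - 0.125q and ps = 191/9 + (1/9)q; the wedge ps − pb = 17 gives 191/9 + (1/9)q − (150.375 - 0.125q) = 17, so q' = 619.
Then pb = 150.375 − 0.125·619 = 73 and ps = 191/9 + (1/9)·619 = 90.

Buyers pay €73; sellers receive €90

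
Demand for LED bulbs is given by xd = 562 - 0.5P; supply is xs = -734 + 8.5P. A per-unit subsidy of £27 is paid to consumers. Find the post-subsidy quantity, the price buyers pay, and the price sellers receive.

x' = 502.75; buyers pay £118.5; sellers receive £145.5

Pre-subsidy: 562 - 0.5P = -734 + 8.5P gives P* = 144, x* = 490.
With the rebate, buyers effectively pay Pb = Ps − 27, where Ps is the price sellers receive.
Demand in terms of Ps becomes xd = 562 − 0.5(Ps − 27) = 575.5 - 0.5Ps. Setting this equal to supply: 575.5 - 0.5Ps = -734 + 8.5Ps, so Ps = 145.5.
Buyers pay Pb = 145.5 − 27 = 118.5; x' = -734 + 8.5·145.5 = 502.75.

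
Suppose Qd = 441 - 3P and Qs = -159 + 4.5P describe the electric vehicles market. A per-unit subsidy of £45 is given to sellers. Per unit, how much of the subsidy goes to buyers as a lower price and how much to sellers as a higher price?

Buyers gain £27 per unit; sellers gain £18 per unit

Pre-subsidy: 441 - 3P = -159 + 4.5P gives P* = 80, Q* = 201.
With the subsidy, sellers receive Ps = Pb + 45 for each unit, where Pb is the price buyers pay.
Supply in terms of Pb becomes Qs = -159 + 4.5(Pb + 45) = 43.5 + 4.5Pb. Setting this equal to demand: 441 - 3Pb = 43.5 + 4.5Pb, so Pb = 53.
Sellers receive Ps = 53 + 45 = 98; Q' = 441 − 3·53 = 282.
Buyers' price falls by P* − Pb = 80 − 53 = 27; sellers' price rises by Ps − P* = 98 − 80 = 18.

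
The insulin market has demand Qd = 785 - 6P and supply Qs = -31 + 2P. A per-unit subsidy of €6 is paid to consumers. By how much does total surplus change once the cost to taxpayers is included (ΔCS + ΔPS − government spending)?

Pre-subsidy: 785 - 6P = -31 + 2P gives P* = 102, Q* = 173.
With the rebate, buyers effectively pay Pb = Ps − 6, where Ps is the price sellers receive.
Demand in terms of Ps becomes Qd = 785 − 6(Ps − 6) = 821 - 6Ps. Setting this equal to supply: 821 - 6Ps = -31 + 2Ps, so Ps = 106.5.
Buyers pay Pb = 106.5 − 6 = 100.5; Q' = -31 + 2·106.5 = 182.
ΔCS = ½(173 + 182)(102 − 100.5) = 266.25; ΔPS = ½(173 + 182)(106.5 − 102) = 798.75.
Government spending = 6 × 182 = 1092.
Net change = 266.25 + 798.75 − 1092 = -27. The loss equals the DWL triangle ½·6·9.

Net change in total surplus = -€27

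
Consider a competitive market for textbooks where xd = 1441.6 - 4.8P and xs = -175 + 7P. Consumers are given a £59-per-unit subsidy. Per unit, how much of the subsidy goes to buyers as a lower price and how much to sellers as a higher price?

Buyers gain £35 per unit; sellers gain £24 per unit

Pre-subsidy: 1441.6 - 4.8P = -175 + 7P gives P* = 137, x* = 784.
With the rebate, buyers effectively pay Pb = Ps − 59, where Ps is the price sellers receive.
Demand in terms of Ps becomes xd = 1441.6 − 4.8(Ps − 59) = 1724.8 - 4.8Ps. Setting this equal to supply: 1724.8 - 4.8Ps = -175 + 7Ps, so Ps = 161.
Buyers pay Pb = 161 − 59 = 102; x' = -175 + 7·161 = 952.
Buyers' price falls by P* − Pb = 137 − 102 = 35; sellers' price rises by Ps − P* = 161 − 137 = 24.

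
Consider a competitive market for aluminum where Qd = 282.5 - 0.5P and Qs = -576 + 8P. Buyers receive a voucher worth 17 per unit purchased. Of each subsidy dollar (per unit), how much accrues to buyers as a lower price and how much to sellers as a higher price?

Buyers gain 16 per unit; sellers gain 1 per unit

Pre-subsidy: 282.5 - 0.5P = -576 + 8P gives P* = 101, Q* = 232.
With the rebate, buyers effectively pay Pb = Ps − 17, where Ps is the price sellers receive.
Demand in terms of Ps becomes Qd = 282.5 − 0.5(Ps − 17) = 291 - 0.5Ps. Setting this equal to supply: 291 - 0.5Ps = -576 + 8Ps, so Ps = 102.
Buyers pay Pb = 102 − 17 = 85; Q' = -576 + 8·102 = 240.
Buyers' price falls by P* − Pb = 101 − 85 = 16; sellers' price rises by Ps − P* = 102 − 101 = 1.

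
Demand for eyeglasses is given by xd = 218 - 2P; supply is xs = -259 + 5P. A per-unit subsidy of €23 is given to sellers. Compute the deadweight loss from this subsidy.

Pre-subsidy: 218 - 2P = -259 + 5P gives P* = 477/7, x* = 572/7.
With the subsidy, sellers receive Ps = Pb + 23 for each unit, where Pb is the price buyers pay.
Supply in terms of Pb becomes xs = -259 + 5(Pb + 23) = -144 + 5Pb. Setting this equal to demand: 218 - 2Pb = -144 + 5Pb, so Pb = 362/7.
Sellers receive Ps = 362/7 + 23 = 523/7; x' = 218 − 2·(362/7) = 802/7.
The subsidy expands output by 802/7 − 572/7 = 230/7 past the efficient level; on those units the gap between marginal cost and willingness to pay runs from 0 up to 23.
DWL = ½ × 23 × 230/7 = 2645/7.

Deadweight loss = 2645/7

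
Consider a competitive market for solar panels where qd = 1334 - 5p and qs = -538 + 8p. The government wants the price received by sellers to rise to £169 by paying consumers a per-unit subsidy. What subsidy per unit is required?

Required subsidy s = £65 per unit

At a seller price of 169, quantity supplied is -538 + 8·169 = 814.
Buyers absorb 814 only when they pay pb with 1334 − 5·pb = 814, i.e. pb = 104.
s = ps − pb = 169 − 104 = 65.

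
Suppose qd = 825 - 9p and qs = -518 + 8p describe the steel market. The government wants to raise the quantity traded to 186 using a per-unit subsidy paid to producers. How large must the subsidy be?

Required subsidy s = 17 per unit

At q = 186, invert demand for the buyer price: pb = (825 − 186)/9 = 71; invert supply for the seller price: ps = (186 − (-518))/8 = 88.
The subsidy must fill the gap: s = ps − pb = 88 − 71 = 17.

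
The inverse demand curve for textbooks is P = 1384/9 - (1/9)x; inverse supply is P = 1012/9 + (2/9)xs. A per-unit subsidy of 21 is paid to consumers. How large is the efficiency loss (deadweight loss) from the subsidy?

Pre-subsidy: 1384/9 - (1/9)x = 1012/9 + (2/9)x gives x* = 124 and P* = 140.
With the rebate, buyers effectively pay Pb = Ps − 21, where Ps is the price sellers receive.
On the curves, Pb = 1384/9 - (1/9)x and Ps = 1012/9 + (2/9)x; the wedge Ps − Pb = 21 gives 1012/9 + (2/9)x − (1384/9 - (1/9)x) = 21, so x' = 187.
Then Pb = 1384/9 − (1/9)·187 = 133 and Ps = 1012/9 + (2/9)·187 = 154.
The subsidy expands output by 187 − 124 = 63 past the efficient level; on those units the gap between marginal cost and willingness to pay runs from 0 up to 21.
DWL = ½ × 21 × 63 = 661.5.

Deadweight loss = 661.5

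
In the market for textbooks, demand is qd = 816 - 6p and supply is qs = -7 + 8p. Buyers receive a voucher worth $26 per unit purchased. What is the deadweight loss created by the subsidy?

Deadweight loss = 8112/7

Pre-subsidy: 816 - 6p = -7 + 8p gives p* = 823/14, q* = 3243/7.
With the rebate, buyers effectively pay pb = ps − 26, where ps is the price sellers receive.
Demand in terms of ps becomes qd = 816 − 6(ps − 26) = 972 - 6ps. Setting this equal to supply: 972 - 6ps = -7 + 8ps, so ps = 979/14.
Buyers pay pb = 979/14 − 26 = 615/14; q' = -7 + 8·(979/14) = 3867/7.
The subsidy expands output by 3867/7 − 3243/7 = 624/7 past the efficient level; on those units the gap between marginal cost and willingness to pay runs from 0 up to 26.
DWL = ½ × 26 × 624/7 = 8112/7.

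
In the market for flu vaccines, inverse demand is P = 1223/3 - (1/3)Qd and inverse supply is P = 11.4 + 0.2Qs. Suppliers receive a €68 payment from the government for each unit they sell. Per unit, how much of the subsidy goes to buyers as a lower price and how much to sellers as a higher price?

Buyers gain €42.5 per unit; sellers gain €25.5 per unit

Pre-subsidy: 1223/3 - (1/3)Q = 11.4 + 0.2Q gives Q* = 743 and P* = 160.
With the subsidy, sellers receive Ps = Pb + 68 for each unit, where Pb is the price buyers pay.
On the curves, Pb = 1223/3 - (1/3)Q and Ps = 11.4 + 0.2Q; the wedge Ps − Pb = 68 gives 11.4 + 0.2Q − (1223/3 - (1/3)Q) = 68, so Q' = 870.5.
Then Pb = 1223/3 − (1/3)·870.5 = 117.5 and Ps = 11.4 + 0.2·870.5 = 185.5.
Buyers' price falls by P* − Pb = 160 − 117.5 = 42.5; sellers' price rises by Ps − P* = 185.5 − 160 = 25.5.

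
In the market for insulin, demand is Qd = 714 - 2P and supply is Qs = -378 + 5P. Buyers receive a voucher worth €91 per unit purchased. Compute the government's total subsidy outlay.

Government cost = €48412

Pre-subsidy: 714 - 2P = -378 + 5P gives P* = 156, Q* = 402.
With the rebate, buyers effectively pay Pb = Ps − 91, where Ps is the price sellers receive.
Demand in terms of Ps becomes Qd = 714 − 2(Ps − 91) = 896 - 2Ps. Setting this equal to supply: 896 - 2Ps = -378 + 5Ps, so Ps = 182.
Buyers pay Pb = 182 − 91 = 91; Q' = -378 + 5·182 = 532.
Government outlay = subsidy × quantity = 91 × 532 = 48412.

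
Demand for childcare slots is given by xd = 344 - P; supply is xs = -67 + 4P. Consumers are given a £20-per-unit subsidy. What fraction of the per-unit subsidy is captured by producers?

Producer share = 0.2

Pre-subsidy: 344 - P = -67 + 4P gives P* = 82.2, x* = 261.8.
With the rebate, buyers effectively pay Pb = Ps − 20, where Ps is the price sellers receive.
Demand in terms of Ps becomes xd = 344 − 1(Ps − 20) = 364 - Ps. Setting this equal to supply: 364 - Ps = -67 + 4Ps, so Ps = 86.2.
Buyers pay Pb = 86.2 − 20 = 66.2; x' = -67 + 4·86.2 = 277.8.
Buyers' price falls by P* − Pb = 82.2 − 66.2 = 16; sellers' price rises by Ps − P* = 86.2 − 82.2 = 4.
So producers capture 4/20 = 0.2 of each unit of subsidy.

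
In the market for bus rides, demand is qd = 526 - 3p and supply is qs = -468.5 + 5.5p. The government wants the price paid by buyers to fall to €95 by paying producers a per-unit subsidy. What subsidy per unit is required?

At a buyer price of 95, quantity demanded is 526 − 3·95 = 241.
Sellers supply 241 only when they receive ps with -468.5 + 5.5·ps = 241, i.e. ps = 129.
s = ps − pb = 129 − 95 = 34.

Required subsidy s = €34 per unit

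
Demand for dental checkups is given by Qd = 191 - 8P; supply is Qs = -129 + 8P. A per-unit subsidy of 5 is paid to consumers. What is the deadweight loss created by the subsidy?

Pre-subsidy: 191 - 8P = -129 + 8P gives P* = 20, Q* = 31.
With the rebate, buyers effectively pay Pb = Ps − 5, where Ps is the price sellers receive.
Demand in terms of Ps becomes Qd = 191 − 8(Ps − 5) = 231 - 8Ps. Setting this equal to supply: 231 - 8Ps = -129 + 8Ps, so Ps = 22.5.
Buyers pay Pb = 22.5 − 5 = 17.5; Q' = -129 + 8·22.5 = 51.
The subsidy expands output by 51 − 31 = 20 past the efficient level; on those units the gap between marginal cost and willingness to pay runs from 0 up to 5.
DWL = ½ × 5 × 20 = 50.

Deadweight loss = 50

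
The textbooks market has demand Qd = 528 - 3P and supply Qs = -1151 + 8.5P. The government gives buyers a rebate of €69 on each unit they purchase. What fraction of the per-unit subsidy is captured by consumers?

Consumer share = 17/23

Pre-subsidy: 528 - 3P = -1151 + 8.5P gives P* = 146, Q* = 90.
With the rebate, buyers effectively pay Pb = Ps − 69, where Ps is the price sellers receive.
Demand in terms of Ps becomes Qd = 528 − 3(Ps − 69) = 735 - 3Ps. Setting this equal to supply: 735 - 3Ps = -1151 + 8.5Ps, so Ps = 164.
Buyers pay Pb = 164 − 69 = 95; Q' = -1151 + 8.5·164 = 243.
Buyers' price falls by P* − Pb = 146 − 95 = 51; sellers' price rises by Ps − P* = 164 − 146 = 18.
So consumers capture 51/69 = 17/23 of each unit of subsidy.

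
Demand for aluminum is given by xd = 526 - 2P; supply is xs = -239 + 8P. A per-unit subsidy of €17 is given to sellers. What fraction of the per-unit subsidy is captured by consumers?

Pre-subsidy: 526 - 2P = -239 + 8P gives P* = 76.5, x* = 373.
With the subsidy, sellers receive Ps = Pb + 17 for each unit, where Pb is the price buyers pay.
Supply in terms of Pb becomes xs = -239 + 8(Pb + 17) = -103 + 8Pb. Setting this equal to demand: 526 - 2Pb = -103 + 8Pb, so Pb = 62.9.
Sellers receive Ps = 62.9 + 17 = 79.9; x' = 526 − 2·62.9 = 400.2.
Buyers' price falls by P* − Pb = 76.5 − 62.9 = 13.6; sellers' price rises by Ps − P* = 79.9 − 76.5 = 3.4.
So consumers capture 13.6/17 = 0.8 of each unit of subsidy.

Consumer share = 0.8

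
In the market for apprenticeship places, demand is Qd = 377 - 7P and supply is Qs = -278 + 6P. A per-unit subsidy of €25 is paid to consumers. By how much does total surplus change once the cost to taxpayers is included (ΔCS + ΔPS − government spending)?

Pre-subsidy: 377 - 7P = -278 + 6P gives P* = 655/13, Q* = 316/13.
With the rebate, buyers effectively pay Pb = Ps − 25, where Ps is the price sellers receive.
Demand in terms of Ps becomes Qd = 377 − 7(Ps − 25) = 552 - 7Ps. Setting this equal to supply: 552 - 7Ps = -278 + 6Ps, so Ps = 830/13.
Buyers pay Pb = 830/13 − 25 = 505/13; Q' = -278 + 6·(830/13) = 1366/13.
ΔCS = ½(316/13 + 1366/13)(655/13 − 505/13) = 126150/169; ΔPS = ½(316/13 + 1366/13)(830/13 − 655/13) = 147175/169.
Government spending = 25 × 1366/13 = 34150/13.
Net change = 126150/169 + 147175/169 − 34150/13 = -13125/13. The loss equals the DWL triangle ½·25·1050/13.

Net change in total surplus = -13125/13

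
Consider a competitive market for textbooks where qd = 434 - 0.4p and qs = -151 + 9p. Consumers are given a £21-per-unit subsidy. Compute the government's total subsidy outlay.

Pre-subsidy: 434 - 0.4p = -151 + 9p gives p* = 2925/47, q* = 19228/47.
With the rebate, buyers effectively pay pb = ps − 21, where ps is the price sellers receive.
Demand in terms of ps becomes qd = 434 − 0.4(ps − 21) = 442.4 - 0.4ps. Setting this equal to supply: 442.4 - 0.4ps = -151 + 9ps, so ps = 2967/47.
Buyers pay pb = 2967/47 − 21 = 1980/47; q' = -151 + 9·(2967/47) = 19606/47.
Government outlay = subsidy × quantity = 21 × 19606/47 = 411726/47.

Government cost = 411726/47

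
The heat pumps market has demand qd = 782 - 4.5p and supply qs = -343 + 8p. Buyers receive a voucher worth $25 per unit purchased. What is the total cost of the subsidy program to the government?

Pre-subsidy: 782 - 4.5p = -343 + 8p gives p* = 90, q* = 377.
With the rebate, buyers effectively pay pb = ps − 25, where ps is the price sellers receive.
Demand in terms of ps becomes qd = 782 − 4.5(ps − 25) = 894.5 - 4.5ps. Setting this equal to supply: 894.5 - 4.5ps = -343 + 8ps, so ps = 99.
Buyers pay pb = 99 − 25 = 74; q' = -343 + 8·99 = 449.
Government outlay = subsidy × quantity = 25 × 449 = 11225.

Government cost = $11225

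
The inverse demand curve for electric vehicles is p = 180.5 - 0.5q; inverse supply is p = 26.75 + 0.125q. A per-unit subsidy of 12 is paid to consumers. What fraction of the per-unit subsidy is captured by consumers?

Consumer share = 0.8

Pre-subsidy: 180.5 - 0.5q = 26.75 + 0.125q gives q* = 246 and p* = 57.5.
With the rebate, buyers effectively pay pb = ps − 12, where ps is the price sellers receive.
On the curves, pb = 180.5 - 0.5q and ps = 26.75 + 0.125q; the wedge ps − pb = 12 gives 26.75 + 0.125q − (180.5 - 0.5q) = 12, so q' = 265.2.
Then pb = 180.5 − 0.5·265.2 = 47.9 and ps = 26.75 + 0.125·265.2 = 59.9.
Buyers' price falls by p* − pb = 57.5 − 47.9 = 9.6; sellers' price rises by ps − p* = 59.9 − 57.5 = 2.4.
So consumers capture 9.6/12 = 0.8 of each unit of subsidy.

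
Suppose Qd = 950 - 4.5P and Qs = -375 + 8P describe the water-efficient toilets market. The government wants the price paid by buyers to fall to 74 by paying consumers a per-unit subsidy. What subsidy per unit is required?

Required subsidy s = 50 per unit

At a buyer price of 74, quantity demanded is 950 − 4.5·74 = 617.
Sellers supply 617 only when they receive Ps with -375 + 8·Ps = 617, i.e. Ps = 124.
s = Ps − Pb = 124 − 74 = 50.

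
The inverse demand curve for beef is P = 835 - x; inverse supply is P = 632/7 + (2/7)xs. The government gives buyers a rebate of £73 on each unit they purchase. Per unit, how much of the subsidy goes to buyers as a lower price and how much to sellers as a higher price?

Pre-subsidy: 835 - x = 632/7 + (2/7)x gives x* = 5213/9 and P* = 2302/9.
With the rebate, buyers effectively pay Pb = Ps − 73, where Ps is the price sellers receive.
On the curves, Pb = 835 - x and Ps = 632/7 + (2/7)x; the wedge Ps − Pb = 73 gives 632/7 + (2/7)x − (835 - x) = 73, so x' = 636.
Then Pb = 835 − 1·636 = 199 and Ps = 632/7 + (2/7)·636 = 272.
Buyers' price falls by P* − Pb = 2302/9 − 199 = 511/9; sellers' price rises by Ps − P* = 272 − 2302/9 = 146/9.

Buyers gain 511/9 per unit; sellers gain 146/9 per unit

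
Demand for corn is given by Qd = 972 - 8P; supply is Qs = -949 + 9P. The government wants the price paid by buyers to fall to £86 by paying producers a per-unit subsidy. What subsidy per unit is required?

At a buyer price of 86, quantity demanded is 972 − 8·86 = 284.
Sellers supply 284 only when they receive Ps with -949 + 9·Ps = 284, i.e. Ps = 137.
s = Ps − Pb = 137 − 86 = 51.

Required subsidy s = £51 per unit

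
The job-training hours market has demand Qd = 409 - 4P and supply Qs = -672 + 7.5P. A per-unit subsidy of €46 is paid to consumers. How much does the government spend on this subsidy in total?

Government cost = €7038

Pre-subsidy: 409 - 4P = -672 + 7.5P gives P* = 94, Q* = 33.
With the rebate, buyers effectively pay Pb = Ps − 46, where Ps is the price sellers receive.
Demand in terms of Ps becomes Qd = 409 − 4(Ps − 46) = 593 - 4Ps. Setting this equal to supply: 593 - 4Ps = -672 + 7.5Ps, so Ps = 110.
Buyers pay Pb = 110 − 46 = 64; Q' = -672 + 7.5·110 = 153.
Government outlay = subsidy × quantity = 46 × 153 = 7038.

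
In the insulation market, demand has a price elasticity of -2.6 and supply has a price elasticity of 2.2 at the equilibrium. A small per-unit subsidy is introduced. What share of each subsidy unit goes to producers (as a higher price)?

For a small subsidy around the equilibrium, the benefit split depends on the relative slopes, which at a point are proportional to the elasticities.
Buyer share = εs/(εs + |εd|) = 2.2/(2.2 + 2.6) = 11/24; seller share = |εd|/(εs + |εd|) = 13/24.
So producers capture 13/24 of the subsidy.

Producer share = 13/24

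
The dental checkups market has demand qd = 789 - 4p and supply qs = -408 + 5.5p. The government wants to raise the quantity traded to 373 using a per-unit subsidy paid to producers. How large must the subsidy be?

At q = 373, invert demand for the buyer price: pb = (789 − 373)/4 = 104; invert supply for the seller price: ps = (373 − (-408))/5.5 = 142.
The subsidy must fill the gap: s = ps − pb = 142 − 104 = 38.

Required subsidy s = 38 per unit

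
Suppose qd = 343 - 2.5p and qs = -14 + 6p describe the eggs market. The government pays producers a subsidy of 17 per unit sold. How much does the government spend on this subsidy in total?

Government cost = 4556

Pre-subsidy: 343 - 2.5p = -14 + 6p gives p* = 42, q* = 238.
With the subsidy, sellers receive ps = pb + 17 for each unit, where pb is the price buyers pay.
Supply in terms of pb becomes qs = -14 + 6(pb + 17) = 88 + 6pb. Setting this equal to demand: 343 - 2.5pb = 88 + 6pb, so pb = 30.
Sellers receive ps = 30 + 17 = 47; q' = 343 − 2.5·30 = 268.
Government outlay = subsidy × quantity = 17 × 268 = 4556.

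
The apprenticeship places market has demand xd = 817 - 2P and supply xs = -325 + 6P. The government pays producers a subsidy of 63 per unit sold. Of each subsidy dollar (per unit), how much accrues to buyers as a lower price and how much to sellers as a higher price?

Pre-subsidy: 817 - 2P = -325 + 6P gives P* = 142.75, x* = 531.5.
With the subsidy, sellers receive Ps = Pb + 63 for each unit, where Pb is the price buyers pay.
Supply in terms of Pb becomes xs = -325 + 6(Pb + 63) = 53 + 6Pb. Setting this equal to demand: 817 - 2Pb = 53 + 6Pb, so Pb = 95.5.
Sellers receive Ps = 95.5 + 63 = 158.5; x' = 817 − 2·95.5 = 626.
Buyers' price falls by P* − Pb = 142.75 − 95.5 = 47.25; sellers' price rises by Ps − P* = 158.5 − 142.75 = 15.75.

Buyers gain 47.25 per unit; sellers gain 15.75 per unit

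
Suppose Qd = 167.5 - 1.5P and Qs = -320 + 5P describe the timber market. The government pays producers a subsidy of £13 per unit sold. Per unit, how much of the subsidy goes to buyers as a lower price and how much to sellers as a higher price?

Pre-subsidy: 167.5 - 1.5P = -320 + 5P gives P* = 75, Q* = 55.
With the subsidy, sellers receive Ps = Pb + 13 for each unit, where Pb is the price buyers pay.
Supply in terms of Pb becomes Qs = -320 + 5(Pb + 13) = -255 + 5Pb. Setting this equal to demand: 167.5 - 1.5Pb = -255 + 5Pb, so Pb = 65.
Sellers receive Ps = 65 + 13 = 78; Q' = 167.5 − 1.5·65 = 70.
Buyers' price falls by P* − Pb = 75 − 65 = 10; sellers' price rises by Ps − P* = 78 − 75 = 3.

Buyers gain £10 per unit; sellers gain £3 per unit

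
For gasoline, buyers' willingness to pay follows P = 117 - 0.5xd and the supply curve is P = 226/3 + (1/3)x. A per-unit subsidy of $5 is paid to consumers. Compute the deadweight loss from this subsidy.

Pre-subsidy: 117 - 0.5x = 226/3 + (1/3)x gives x* = 50 and P* = 92.
With the rebate, buyers effectively pay Pb = Ps − 5, where Ps is the price sellers receive.
On the curves, Pb = 117 - 0.5x and Ps = 226/3 + (1/3)x; the wedge Ps − Pb = 5 gives 226/3 + (1/3)x − (117 - 0.5x) = 5, so x' = 56.
Then Pb = 117 − 0.5·56 = 89 and Ps = 226/3 + (1/3)·56 = 94.
The subsidy expands output by 56 − 50 = 6 past the efficient level; on those units the gap between marginal cost and willingness to pay runs from 0 up to 5.
DWL = ½ × 5 × 6 = 15.

Deadweight loss = $15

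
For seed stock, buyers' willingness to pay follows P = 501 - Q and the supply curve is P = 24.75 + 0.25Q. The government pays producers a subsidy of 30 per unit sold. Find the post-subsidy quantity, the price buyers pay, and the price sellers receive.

Q' = 405; buyers pay 96; sellers receive 126

Pre-subsidy: 501 - Q = 24.75 + 0.25Q gives Q* = 381 and P* = 120.
With the subsidy, sellers receive Ps = Pb + 30 for each unit, where Pb is the price buyers pay.
On the curves, Pb = 501 - Q and Ps = 24.75 + 0.25Q; the wedge Ps − Pb = 30 gives 24.75 + 0.25Q − (501 - Q) = 30, so Q' = 405.
Then Pb = 501 − 1·405 = 96 and Ps = 24.75 + 0.25·405 = 126.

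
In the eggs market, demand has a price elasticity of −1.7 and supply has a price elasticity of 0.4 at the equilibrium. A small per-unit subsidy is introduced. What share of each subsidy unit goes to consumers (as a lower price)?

Consumer share = 4/21

For a small subsidy around the equilibrium, the benefit split depends on the relative slopes, which at a point are proportional to the elasticities.
Buyer share = εs/(εs + |εd|) = 0.4/(0.4 + 1.7) = 4/21; seller share = |εd|/(εs + |εd|) = 17/21.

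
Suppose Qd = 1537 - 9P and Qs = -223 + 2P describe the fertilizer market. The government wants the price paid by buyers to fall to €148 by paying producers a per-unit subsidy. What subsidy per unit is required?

Required subsidy s = €66 per unit

At a buyer price of 148, quantity demanded is 1537 − 9·148 = 205.
Sellers supply 205 only when they receive Ps with -223 + 2·Ps = 205, i.e. Ps = 214.
s = Ps − Pb = 214 − 148 = 66.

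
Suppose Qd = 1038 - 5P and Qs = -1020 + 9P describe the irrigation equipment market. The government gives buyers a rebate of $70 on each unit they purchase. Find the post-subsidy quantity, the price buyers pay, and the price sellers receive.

Pre-subsidy: 1038 - 5P = -1020 + 9P gives P* = 147, Q* = 303.
With the rebate, buyers effectively pay Pb = Ps − 70, where Ps is the price sellers receive.
Demand in terms of Ps becomes Qd = 1038 − 5(Ps − 70) = 1388 - 5Ps. Setting this equal to supply: 1388 - 5Ps = -1020 + 9Ps, so Ps = 172.
Buyers pay Pb = 172 − 70 = 102; Q' = -1020 + 9·172 = 528.

Q' = 528; buyers pay $102; sellers receive $172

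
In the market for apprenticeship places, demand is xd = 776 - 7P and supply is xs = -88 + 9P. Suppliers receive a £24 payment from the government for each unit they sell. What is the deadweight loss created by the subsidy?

Deadweight loss = £1134

Pre-subsidy: 776 - 7P = -88 + 9P gives P* = 54, x* = 398.
With the subsidy, sellers receive Ps = Pb + 24 for each unit, where Pb is the price buyers pay.
Supply in terms of Pb becomes xs = -88 + 9(Pb + 24) = 128 + 9Pb. Setting this equal to demand: 776 - 7Pb = 128 + 9Pb, so Pb = 40.5.
Sellers receive Ps = 40.5 + 24 = 64.5; x' = 776 − 7·40.5 = 492.5.
The subsidy expands output by 492.5 − 398 = 94.5 past the efficient level; on those units the gap between marginal cost and willingness to pay runs from 0 up to 24.
DWL = ½ × 24 × 94.5 = 1134.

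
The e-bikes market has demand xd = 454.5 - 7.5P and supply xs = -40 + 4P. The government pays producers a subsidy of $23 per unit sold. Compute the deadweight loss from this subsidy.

Deadweight loss = $690

Pre-subsidy: 454.5 - 7.5P = -40 + 4P gives P* = 43, x* = 132.
With the subsidy, sellers receive Ps = Pb + 23 for each unit, where Pb is the price buyers pay.
Supply in terms of Pb becomes xs = -40 + 4(Pb + 23) = 52 + 4Pb. Setting this equal to demand: 454.5 - 7.5Pb = 52 + 4Pb, so Pb = 35.
Sellers receive Ps = 35 + 23 = 58; x' = 454.5 − 7.5·35 = 192.
The subsidy expands output by 192 − 132 = 60 past the efficient level; on those units the gap between marginal cost and willingness to pay runs from 0 up to 23.
DWL = ½ × 23 × 60 = 690.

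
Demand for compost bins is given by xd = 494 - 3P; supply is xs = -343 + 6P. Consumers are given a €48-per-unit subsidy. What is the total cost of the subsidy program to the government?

Pre-subsidy: 494 - 3P = -343 + 6P gives P* = 93, x* = 215.
With the rebate, buyers effectively pay Pb = Ps − 48, where Ps is the price sellers receive.
Demand in terms of Ps becomes xd = 494 − 3(Ps − 48) = 638 - 3Ps. Setting this equal to supply: 638 - 3Ps = -343 + 6Ps, so Ps = 109.
Buyers pay Pb = 109 − 48 = 61; x' = -343 + 6·109 = 311.
Government outlay = subsidy × quantity = 48 × 311 = 14928.

Government cost = €14928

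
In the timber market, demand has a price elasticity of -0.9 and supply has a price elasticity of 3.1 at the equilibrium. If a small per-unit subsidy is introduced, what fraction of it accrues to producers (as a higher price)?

For a small subsidy around the equilibrium, the benefit split depends on the relative slopes, which at a point are proportional to the elasticities.
Buyer share = εs/(εs + |εd|) = 3.1/(3.1 + 0.9) = 0.775; seller share = |εd|/(εs + |εd|) = 0.225.
So producers capture 0.225 of the subsidy.

Producer share = 0.225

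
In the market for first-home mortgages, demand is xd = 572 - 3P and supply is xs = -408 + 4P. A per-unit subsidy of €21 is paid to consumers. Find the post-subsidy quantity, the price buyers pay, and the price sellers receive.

Pre-subsidy: 572 - 3P = -408 + 4P gives P* = 140, x* = 152.
With the rebate, buyers effectively pay Pb = Ps − 21, where Ps is the price sellers receive.
Demand in terms of Ps becomes xd = 572 − 3(Ps − 21) = 635 - 3Ps. Setting this equal to supply: 635 - 3Ps = -408 + 4Ps, so Ps = 149.
Buyers pay Pb = 149 − 21 = 128; x' = -408 + 4·149 = 188.

x' = 188; buyers pay €128; sellers receive €149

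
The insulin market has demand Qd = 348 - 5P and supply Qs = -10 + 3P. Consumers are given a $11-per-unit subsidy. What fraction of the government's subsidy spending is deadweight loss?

DWL / government spending = 165/2318

Pre-subsidy: 348 - 5P = -10 + 3P gives P* = 44.75, Q* = 124.25.
With the rebate, buyers effectively pay Pb = Ps − 11, where Ps is the price sellers receive.
Demand in terms of Ps becomes Qd = 348 − 5(Ps − 11) = 403 - 5Ps. Setting this equal to supply: 403 - 5Ps = -10 + 3Ps, so Ps = 51.625.
Buyers pay Pb = 51.625 − 11 = 40.625; Q' = -10 + 3·51.625 = 144.875.
ΔCS = ½(124.25 + 144.875)(44.75 − 40.625) = 555.0703125; ΔPS = ½(124.25 + 144.875)(51.625 − 44.75) = 925.1171875.
Government spending = 11 × 144.875 = 1593.625.
DWL = ½ × 11 × (144.875 − 124.25) = 113.4375; fraction = 113.4375 / 1593.625 = 165/2318.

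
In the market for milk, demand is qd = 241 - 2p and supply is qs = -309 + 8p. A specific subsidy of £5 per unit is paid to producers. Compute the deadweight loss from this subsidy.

Deadweight loss = £20

Pre-subsidy: 241 - 2p = -309 + 8p gives p* = 55, q* = 131.
With the subsidy, sellers receive ps = pb + 5 for each unit, where pb is the price buyers pay.
Supply in terms of pb becomes qs = -309 + 8(pb + 5) = -269 + 8pb. Setting this equal to demand: 241 - 2pb = -269 + 8pb, so pb = 51.
Sellers receive ps = 51 + 5 = 56; q' = 241 − 2·51 = 139.
The subsidy expands output by 139 − 131 = 8 past the efficient level; on those units the gap between marginal cost and willingness to pay runs from 0 up to 5.
DWL = ½ × 5 × 8 = 20.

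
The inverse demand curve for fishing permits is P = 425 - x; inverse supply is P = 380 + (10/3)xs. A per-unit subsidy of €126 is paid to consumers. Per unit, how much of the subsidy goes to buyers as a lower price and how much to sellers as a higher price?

Buyers gain 378/13 per unit; sellers gain 1260/13 per unit

Pre-subsidy: 425 - x = 380 + (10/3)x gives x* = 135/13 and P* = 5390/13.
With the rebate, buyers effectively pay Pb = Ps − 126, where Ps is the price sellers receive.
On the curves, Pb = 425 - x and Ps = 380 + (10/3)x; the wedge Ps − Pb = 126 gives 380 + (10/3)x − (425 - x) = 126, so x' = 513/13.
Then Pb = 425 − 1·(513/13) = 5012/13 and Ps = 380 + (10/3)·(513/13) = 6650/13.
Buyers' price falls by P* − Pb = 5390/13 − 5012/13 = 378/13; sellers' price rises by Ps − P* = 6650/13 − 5390/13 = 1260/13.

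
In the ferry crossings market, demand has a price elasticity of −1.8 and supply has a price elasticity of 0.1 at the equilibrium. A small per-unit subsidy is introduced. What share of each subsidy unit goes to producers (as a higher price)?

Producer share = 18/19

For a small subsidy around the equilibrium, the benefit split depends on the relative slopes, which at a point are proportional to the elasticities.
Buyer share = εs/(εs + |εd|) = 0.1/(0.1 + 1.8) = 1/19; seller share = |εd|/(εs + |εd|) = 18/19.
So producers capture 18/19 of the subsidy.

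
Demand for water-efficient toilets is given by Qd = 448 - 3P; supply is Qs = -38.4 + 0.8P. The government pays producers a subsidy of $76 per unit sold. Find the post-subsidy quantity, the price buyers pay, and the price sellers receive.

Pre-subsidy: 448 - 3P = -38.4 + 0.8P gives P* = 128, Q* = 64.
With the subsidy, sellers receive Ps = Pb + 76 for each unit, where Pb is the price buyers pay.
Supply in terms of Pb becomes Qs = -38.4 + 0.8(Pb + 76) = 22.4 + 0.8Pb. Setting this equal to demand: 448 - 3Pb = 22.4 + 0.8Pb, so Pb = 112.
Sellers receive Ps = 112 + 76 = 188; Q' = 448 − 3·112 = 112.

Q' = 112; buyers pay $112; sellers receive $188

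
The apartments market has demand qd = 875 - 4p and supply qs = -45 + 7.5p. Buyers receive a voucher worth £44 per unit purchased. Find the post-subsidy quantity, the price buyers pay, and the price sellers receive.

Pre-subsidy: 875 - 4p = -45 + 7.5p gives p* = 80, q* = 555.
With the rebate, buyers effectively pay pb = ps − 44, where ps is the price sellers receive.
Demand in terms of ps becomes qd = 875 − 4(ps − 44) = 1051 - 4ps. Setting this equal to supply: 1051 - 4ps = -45 + 7.5ps, so ps = 2192/23.
Buyers pay pb = 2192/23 − 44 = 1180/23; q' = -45 + 7.5·(2192/23) = 15405/23.

q' = 15405/23; buyers pay 1180/23; sellers receive 2192/23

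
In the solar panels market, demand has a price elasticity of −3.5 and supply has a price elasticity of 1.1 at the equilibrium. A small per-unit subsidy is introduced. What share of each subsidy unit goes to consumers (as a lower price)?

For a small subsidy around the equilibrium, the benefit split depends on the relative slopes, which at a point are proportional to the elasticities.
Buyer share = εs/(εs + |εd|) = 1.1/(1.1 + 3.5) = 11/46; seller share = |εd|/(εs + |εd|) = 35/46.

Consumer share = 11/46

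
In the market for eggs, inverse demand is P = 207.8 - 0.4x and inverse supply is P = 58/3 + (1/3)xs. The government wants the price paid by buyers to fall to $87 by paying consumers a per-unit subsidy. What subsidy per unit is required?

At a buyer price of 87, quantity demanded is 519.5 − 2.5·87 = 302.
Sellers supply 302 only when they receive Ps = 58/3 + (1/3)·302 = 120.
s = Ps − Pb = 120 − 87 = 33.

Required subsidy s = $33 per unit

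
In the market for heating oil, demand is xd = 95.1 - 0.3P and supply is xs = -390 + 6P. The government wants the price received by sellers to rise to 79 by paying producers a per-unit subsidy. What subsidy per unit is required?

At a seller price of 79, quantity supplied is -390 + 6·79 = 84.
Buyers absorb 84 only when they pay Pb with 95.1 − 0.3·Pb = 84, i.e. Pb = 37.
s = Ps − Pb = 79 − 37 = 42.

Required subsidy s = 42 per unit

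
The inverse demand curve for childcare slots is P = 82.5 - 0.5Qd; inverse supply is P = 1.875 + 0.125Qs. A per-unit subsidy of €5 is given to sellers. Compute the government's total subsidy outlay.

Government cost = €685

Pre-subsidy: 82.5 - 0.5Q = 1.875 + 0.125Q gives Q* = 129 and P* = 18.
With the subsidy, sellers receive Ps = Pb + 5 for each unit, where Pb is the price buyers pay.
On the curves, Pb = 82.5 - 0.5Q and Ps = 1.875 + 0.125Q; the wedge Ps − Pb = 5 gives 1.875 + 0.125Q − (82.5 - 0.5Q) = 5, so Q' = 137.
Then Pb = 82.5 − 0.5·137 = 14 and Ps = 1.875 + 0.125·137 = 19.
Government outlay = subsidy × quantity = 5 × 137 = 685.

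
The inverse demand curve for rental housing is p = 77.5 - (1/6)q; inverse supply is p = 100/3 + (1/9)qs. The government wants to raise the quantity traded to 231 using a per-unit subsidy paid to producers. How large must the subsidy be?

Required subsidy s = 20 per unit

At q = 231, from the demand curve buyers pay pb = 77.5 − (1/6)·231 = 39; from the supply curve sellers need ps = 100/3 + (1/9)·231 = 59.
The subsidy must fill the gap: s = ps − pb = 59 − 39 = 20.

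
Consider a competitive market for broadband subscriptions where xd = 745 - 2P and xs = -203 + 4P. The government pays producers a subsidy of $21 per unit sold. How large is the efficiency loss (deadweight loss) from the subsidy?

Pre-subsidy: 745 - 2P = -203 + 4P gives P* = 158, x* = 429.
With the subsidy, sellers receive Ps = Pb + 21 for each unit, where Pb is the price buyers pay.
Supply in terms of Pb becomes xs = -203 + 4(Pb + 21) = -119 + 4Pb. Setting this equal to demand: 745 - 2Pb = -119 + 4Pb, so Pb = 144.
Sellers receive Ps = 144 + 21 = 165; x' = 745 − 2·144 = 457.
The subsidy expands output by 457 − 429 = 28 past the efficient level; on those units the gap between marginal cost and willingness to pay runs from 0 up to 21.
DWL = ½ × 21 × 28 = 294.

Deadweight loss = $294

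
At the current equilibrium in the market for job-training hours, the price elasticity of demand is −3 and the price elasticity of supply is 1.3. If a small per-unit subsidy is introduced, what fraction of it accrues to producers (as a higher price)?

For a small subsidy around the equilibrium, the benefit split depends on the relative slopes, which at a point are proportional to the elasticities.
Buyer share = εs/(εs + |εd|) = 1.3/(1.3 + 3) = 13/43; seller share = |εd|/(εs + |εd|) = 30/43.
So producers capture 30/43 of the subsidy.

Producer share = 30/43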